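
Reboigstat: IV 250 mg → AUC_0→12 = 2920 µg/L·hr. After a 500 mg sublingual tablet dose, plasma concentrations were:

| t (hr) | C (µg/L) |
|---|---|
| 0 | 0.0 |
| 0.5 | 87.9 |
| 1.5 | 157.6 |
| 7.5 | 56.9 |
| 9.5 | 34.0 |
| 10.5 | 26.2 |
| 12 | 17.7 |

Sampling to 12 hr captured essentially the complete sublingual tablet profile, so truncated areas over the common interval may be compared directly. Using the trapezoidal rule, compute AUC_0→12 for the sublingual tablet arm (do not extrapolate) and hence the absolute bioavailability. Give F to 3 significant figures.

F = 0.161

Trapezoidal AUC_0→12 (sublingual tablet):
  [0→0.5]: (0.0+87.9)/2 × 0.5 = 21.975
  [0.5→1.5]: (87.9+157.6)/2 × 1 = 122.75
  [1.5→7.5]: (157.6+56.9)/2 × 6 = 643.5
  [7.5→9.5]: (56.9+34.0)/2 × 2 = 90.9
  [9.5→10.5]: (34.0+26.2)/2 × 1 = 30.1
  [10.5→12]: (26.2+17.7)/2 × 1.5 = 32.925
  Sum = 942.15 µg/L·hr
F = (AUC_ev/D_ev)/(AUC_iv/D_iv) = (942.15/500)/(2920/250) = 1.8843/11.68 = 0.1613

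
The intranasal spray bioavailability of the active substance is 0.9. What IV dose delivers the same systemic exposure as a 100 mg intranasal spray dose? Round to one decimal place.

Systemic exposure from an extravascular dose = F × D_ev, so the equivalent IV dose is F × D_ev.
D_iv = F × D_ev = 0.9 × 100 = 90 mg

D_iv = 90.0 mg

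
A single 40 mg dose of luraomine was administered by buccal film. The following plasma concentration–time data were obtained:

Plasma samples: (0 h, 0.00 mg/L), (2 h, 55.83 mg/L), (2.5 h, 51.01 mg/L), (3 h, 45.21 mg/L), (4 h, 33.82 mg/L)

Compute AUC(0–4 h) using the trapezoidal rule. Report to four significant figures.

Trapezoidal AUC_0→4:
  [0→2]: (0.00+55.83)/2 × 2 = 55.83
  [2→2.5]: (55.83+51.01)/2 × 0.5 = 26.71
  [2.5→3]: (51.01+45.21)/2 × 0.5 = 24.055
  [3→4]: (45.21+33.82)/2 × 1 = 39.515
  Sum = 146.11 mg/L·h

AUC = 146.1 mg/L·h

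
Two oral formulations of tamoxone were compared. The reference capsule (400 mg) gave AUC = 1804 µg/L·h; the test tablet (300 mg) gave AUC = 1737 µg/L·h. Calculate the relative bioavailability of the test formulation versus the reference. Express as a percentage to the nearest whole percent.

F_rel = (AUC_test/D_test) / (AUC_ref/D_ref)
      = (1737/300) / (1804/400)
      = 5.79 / 4.51 = 1.2838 = 128.38%

F_rel = 128%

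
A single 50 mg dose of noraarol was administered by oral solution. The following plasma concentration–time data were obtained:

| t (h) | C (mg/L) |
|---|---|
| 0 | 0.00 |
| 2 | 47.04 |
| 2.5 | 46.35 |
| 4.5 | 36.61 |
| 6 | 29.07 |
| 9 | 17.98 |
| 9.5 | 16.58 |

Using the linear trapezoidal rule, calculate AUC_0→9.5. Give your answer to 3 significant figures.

Trapezoidal AUC_0→9.5:
  [0→2]: (0.00+47.04)/2 × 2 = 47.04
  [2→2.5]: (47.04+46.35)/2 × 0.5 = 23.3475
  [2.5→4.5]: (46.35+36.61)/2 × 2 = 82.96
  [4.5→6]: (36.61+29.07)/2 × 1.5 = 49.26
  [6→9]: (29.07+17.98)/2 × 3 = 70.575
  [9→9.5]: (17.98+16.58)/2 × 0.5 = 8.64
  Sum = 281.8225 mg/L·h

AUC = 282 mg/L·h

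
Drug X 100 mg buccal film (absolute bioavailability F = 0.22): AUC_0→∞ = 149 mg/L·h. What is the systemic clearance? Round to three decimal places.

CL = 0.148 L/h

CL = F × Dose / AUC_0→∞
   = 0.22 × 100 / 149 = 0.147651 L/h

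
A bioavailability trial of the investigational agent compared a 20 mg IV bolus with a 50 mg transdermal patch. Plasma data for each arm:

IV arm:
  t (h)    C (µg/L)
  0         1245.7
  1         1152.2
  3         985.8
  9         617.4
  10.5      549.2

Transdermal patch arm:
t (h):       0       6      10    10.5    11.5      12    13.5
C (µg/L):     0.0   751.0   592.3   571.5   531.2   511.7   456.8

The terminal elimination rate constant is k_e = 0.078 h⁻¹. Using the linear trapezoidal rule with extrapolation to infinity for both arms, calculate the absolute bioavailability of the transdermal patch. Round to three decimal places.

Trapezoidal AUC_0→10.5 (IV):
  [0→1]: (1245.7+1152.2)/2 × 1 = 1198.95
  [1→3]: (1152.2+985.8)/2 × 2 = 2138.0
  [3→9]: (985.8+617.4)/2 × 6 = 4809.6
  [9→10.5]: (617.4+549.2)/2 × 1.5 = 874.95
  Sum = 9021.5 µg/L·h
IV tail: 549.2/0.078 = 7041.026; AUC_iv,0→∞ = 9021.5 + 7041.026 = 16062.526 µg/L·h
Trapezoidal AUC_0→13.5 (transdermal patch):
  [0→6]: (0.0+751.0)/2 × 6 = 2253.0
  [6→10]: (751.0+592.3)/2 × 4 = 2686.6
  [10→10.5]: (592.3+571.5)/2 × 0.5 = 290.95
  [10.5→11.5]: (571.5+531.2)/2 × 1 = 551.35
  [11.5→12]: (531.2+511.7)/2 × 0.5 = 260.725
  [12→13.5]: (511.7+456.8)/2 × 1.5 = 726.375
  Sum = 6769.0 µg/L·h
transdermal patch tail: 456.8/0.078 = 5856.410; AUC_ev,0→∞ = 6769.0 + 5856.410 = 12625.41 µg/L·h
F = (AUC_ev/D_ev)/(AUC_iv/D_iv) = (12625.41/50)/(16062.526/20) = 252.5082/803.1263 = 0.3144

F = 0.314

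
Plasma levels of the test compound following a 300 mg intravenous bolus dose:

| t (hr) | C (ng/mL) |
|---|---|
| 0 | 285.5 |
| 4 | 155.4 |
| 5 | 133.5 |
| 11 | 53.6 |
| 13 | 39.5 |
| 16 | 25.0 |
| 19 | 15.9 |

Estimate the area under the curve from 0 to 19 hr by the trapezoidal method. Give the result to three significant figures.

AUC = 1840 ng/mL·hr

Trapezoidal AUC_0→19:
  [0→4]: (285.5+155.4)/2 × 4 = 881.8
  [4→5]: (155.4+133.5)/2 × 1 = 144.45
  [5→11]: (133.5+53.6)/2 × 6 = 561.3
  [11→13]: (53.6+39.5)/2 × 2 = 93.1
  [13→16]: (39.5+25.0)/2 × 3 = 96.75
  [16→19]: (25.0+15.9)/2 × 3 = 61.35
  Sum = 1838.75 ng/mL·hr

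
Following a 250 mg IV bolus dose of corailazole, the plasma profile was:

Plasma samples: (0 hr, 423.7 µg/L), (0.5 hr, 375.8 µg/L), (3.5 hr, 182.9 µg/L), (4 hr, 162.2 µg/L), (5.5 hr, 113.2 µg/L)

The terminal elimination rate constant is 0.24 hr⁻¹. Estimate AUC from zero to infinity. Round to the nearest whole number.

AUC = 1802 µg/L·hr

Trapezoidal AUC_0→5.5:
  [0→0.5]: (423.7+375.8)/2 × 0.5 = 199.875
  [0.5→3.5]: (375.8+182.9)/2 × 3 = 838.05
  [3.5→4]: (182.9+162.2)/2 × 0.5 = 86.275
  [4→5.5]: (162.2+113.2)/2 × 1.5 = 206.55
  Sum = 1330.75 µg/L·hr
Extrapolated tail: C_last / k_e = 113.2 / 0.24 = 471.667
AUC_0→∞ = 1330.75 + 471.667 = 1802.417 µg/L·hr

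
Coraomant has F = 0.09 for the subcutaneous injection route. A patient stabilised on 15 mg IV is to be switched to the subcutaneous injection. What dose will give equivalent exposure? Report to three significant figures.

For equal systemic exposure: F × D_ev = D_iv
D_ev = D_iv / F = 15 / 0.09 = 166.667 mg

D_subcutaneous = 167 mg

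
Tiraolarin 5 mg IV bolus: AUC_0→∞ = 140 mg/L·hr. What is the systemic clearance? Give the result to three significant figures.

CL = Dose_iv / AUC_0→∞
   = 5 / 140 = 0.0357143 L/hr

CL = 0.0357 L/hr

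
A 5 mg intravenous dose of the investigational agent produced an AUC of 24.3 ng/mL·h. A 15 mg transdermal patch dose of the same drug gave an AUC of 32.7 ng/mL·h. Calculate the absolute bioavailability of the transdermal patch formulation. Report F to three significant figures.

F = 0.449

F = (AUC_ev / D_ev) / (AUC_iv / D_iv)
  = (32.7/15) / (24.3/5)
  = 2.18 / 4.86 = 0.4486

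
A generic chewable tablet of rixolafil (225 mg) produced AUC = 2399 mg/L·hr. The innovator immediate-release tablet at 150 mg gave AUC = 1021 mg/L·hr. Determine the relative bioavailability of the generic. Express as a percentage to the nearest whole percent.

F_rel = (AUC_test/D_test) / (AUC_ref/D_ref)
      = (2399/225) / (1021/150)
      = 10.6622 / 6.80667 = 1.5664 = 156.64%

F_rel = 157%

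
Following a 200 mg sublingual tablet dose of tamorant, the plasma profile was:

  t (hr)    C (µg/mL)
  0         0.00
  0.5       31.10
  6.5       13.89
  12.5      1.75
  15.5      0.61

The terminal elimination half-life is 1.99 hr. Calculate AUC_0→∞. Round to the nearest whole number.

Trapezoidal AUC_0→15.5:
  [0→0.5]: (0.00+31.10)/2 × 0.5 = 7.775
  [0.5→6.5]: (31.10+13.89)/2 × 6 = 134.97
  [6.5→12.5]: (13.89+1.75)/2 × 6 = 46.92
  [12.5→15.5]: (1.75+0.61)/2 × 3 = 3.54
  Sum = 193.205 µg/mL·hr
k_e = ln2 / t½ = 0.693147 / 1.99 = 0.3483 hr^-1
Extrapolated tail: C_last / k_e = 0.61 / 0.3483 = 1.751
AUC_0→∞ = 193.205 + 1.751 = 194.956 µg/mL·hr

AUC = 195 µg/mL·hr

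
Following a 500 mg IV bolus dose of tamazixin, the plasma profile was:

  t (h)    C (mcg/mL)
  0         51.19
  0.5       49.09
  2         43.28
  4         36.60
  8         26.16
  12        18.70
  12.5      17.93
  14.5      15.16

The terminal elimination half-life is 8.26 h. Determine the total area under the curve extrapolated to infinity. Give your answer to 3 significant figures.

Trapezoidal AUC_0→14.5:
  [0→0.5]: (51.19+49.09)/2 × 0.5 = 25.07
  [0.5→2]: (49.09+43.28)/2 × 1.5 = 69.2775
  [2→4]: (43.28+36.60)/2 × 2 = 79.88
  [4→8]: (36.60+26.16)/2 × 4 = 125.52
  [8→12]: (26.16+18.70)/2 × 4 = 89.72
  [12→12.5]: (18.70+17.93)/2 × 0.5 = 9.1575
  [12.5→14.5]: (17.93+15.16)/2 × 2 = 33.09
  Sum = 431.715 mcg/mL·h
k_e = ln2 / t½ = 0.693147 / 8.26 = 0.0839 h^-1
Extrapolated tail: C_last / k_e = 15.16 / 0.0839 = 180.691
AUC_0→∞ = 431.715 + 180.691 = 612.406 mcg/mL·h

AUC = 612 mcg/mL·h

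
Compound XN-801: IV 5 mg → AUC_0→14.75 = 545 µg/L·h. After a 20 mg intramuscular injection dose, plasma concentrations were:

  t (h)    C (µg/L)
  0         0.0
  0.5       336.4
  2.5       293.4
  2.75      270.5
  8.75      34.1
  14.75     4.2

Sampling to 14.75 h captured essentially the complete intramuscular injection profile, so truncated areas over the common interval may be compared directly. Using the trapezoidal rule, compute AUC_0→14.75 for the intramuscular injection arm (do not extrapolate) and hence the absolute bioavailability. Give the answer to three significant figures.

Trapezoidal AUC_0→14.75 (intramuscular injection):
  [0→0.5]: (0.0+336.4)/2 × 0.5 = 84.1
  [0.5→2.5]: (336.4+293.4)/2 × 2 = 629.8
  [2.5→2.75]: (293.4+270.5)/2 × 0.25 = 70.4875
  [2.75→8.75]: (270.5+34.1)/2 × 6 = 913.8
  [8.75→14.75]: (34.1+4.2)/2 × 6 = 114.9
  Sum = 1813.0875 µg/L·h
F = (AUC_ev/D_ev)/(AUC_iv/D_iv) = (1813.0875/20)/(545/5) = 90.654375/109 = 0.8317

F = 0.832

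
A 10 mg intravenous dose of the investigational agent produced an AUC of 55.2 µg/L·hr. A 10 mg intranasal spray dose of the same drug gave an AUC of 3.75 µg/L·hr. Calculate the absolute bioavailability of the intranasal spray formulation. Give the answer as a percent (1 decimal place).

F = 6.8%

F = (AUC_ev / D_ev) / (AUC_iv / D_iv)
  = (3.75/10) / (55.2/10)
  = 0.375 / 5.52 = 0.0679
  = 6.79%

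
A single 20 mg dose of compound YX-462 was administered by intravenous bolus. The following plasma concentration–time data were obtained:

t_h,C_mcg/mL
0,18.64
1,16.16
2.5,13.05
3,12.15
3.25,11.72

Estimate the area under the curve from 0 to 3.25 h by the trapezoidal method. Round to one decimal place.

Trapezoidal AUC_0→3.25:
  [0→1]: (18.64+16.16)/2 × 1 = 17.4
  [1→2.5]: (16.16+13.05)/2 × 1.5 = 21.9075
  [2.5→3]: (13.05+12.15)/2 × 0.5 = 6.3
  [3→3.25]: (12.15+11.72)/2 × 0.25 = 2.98375
  Sum = 48.59125 mcg/mL·h

AUC = 48.6 mcg/mL·h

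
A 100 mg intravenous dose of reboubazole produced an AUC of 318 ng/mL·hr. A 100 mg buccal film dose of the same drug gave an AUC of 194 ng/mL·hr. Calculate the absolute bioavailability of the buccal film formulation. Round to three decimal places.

F = (AUC_ev / D_ev) / (AUC_iv / D_iv)
  = (194/100) / (318/100)
  = 1.94 / 3.18 = 0.6101

F = 0.610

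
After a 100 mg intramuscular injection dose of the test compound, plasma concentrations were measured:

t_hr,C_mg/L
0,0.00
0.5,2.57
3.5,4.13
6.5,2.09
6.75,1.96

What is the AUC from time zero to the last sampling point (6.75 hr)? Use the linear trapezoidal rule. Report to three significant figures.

Trapezoidal AUC_0→6.75:
  [0→0.5]: (0.00+2.57)/2 × 0.5 = 0.6425
  [0.5→3.5]: (2.57+4.13)/2 × 3 = 10.05
  [3.5→6.5]: (4.13+2.09)/2 × 3 = 9.33
  [6.5→6.75]: (2.09+1.96)/2 × 0.25 = 0.50625
  Sum = 20.52875 mg/L·hr

AUC = 20.5 mg/L·hr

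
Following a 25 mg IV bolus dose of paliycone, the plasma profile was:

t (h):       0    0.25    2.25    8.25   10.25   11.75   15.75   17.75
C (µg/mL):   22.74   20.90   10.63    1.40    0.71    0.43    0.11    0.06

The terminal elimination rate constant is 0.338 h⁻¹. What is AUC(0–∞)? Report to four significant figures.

Trapezoidal AUC_0→17.75:
  [0→0.25]: (22.74+20.90)/2 × 0.25 = 5.455
  [0.25→2.25]: (20.90+10.63)/2 × 2 = 31.53
  [2.25→8.25]: (10.63+1.40)/2 × 6 = 36.09
  [8.25→10.25]: (1.40+0.71)/2 × 2 = 2.11
  [10.25→11.75]: (0.71+0.43)/2 × 1.5 = 0.855
  [11.75→15.75]: (0.43+0.11)/2 × 4 = 1.08
  [15.75→17.75]: (0.11+0.06)/2 × 2 = 0.17
  Sum = 77.29 µg/mL·h
Extrapolated tail: C_last / k_e = 0.06 / 0.338 = 0.178
AUC_0→∞ = 77.29 + 0.178 = 77.468 µg/mL·h

AUC = 77.47 µg/mL·h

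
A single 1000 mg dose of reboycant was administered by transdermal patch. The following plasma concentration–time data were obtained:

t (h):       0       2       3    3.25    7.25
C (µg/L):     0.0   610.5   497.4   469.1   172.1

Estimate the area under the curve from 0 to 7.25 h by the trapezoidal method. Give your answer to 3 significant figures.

Trapezoidal AUC_0→7.25:
  [0→2]: (0.0+610.5)/2 × 2 = 610.5
  [2→3]: (610.5+497.4)/2 × 1 = 553.95
  [3→3.25]: (497.4+469.1)/2 × 0.25 = 120.8125
  [3.25→7.25]: (469.1+172.1)/2 × 4 = 1282.4
  Sum = 2567.6625 µg/L·h

AUC = 2570 µg/L·h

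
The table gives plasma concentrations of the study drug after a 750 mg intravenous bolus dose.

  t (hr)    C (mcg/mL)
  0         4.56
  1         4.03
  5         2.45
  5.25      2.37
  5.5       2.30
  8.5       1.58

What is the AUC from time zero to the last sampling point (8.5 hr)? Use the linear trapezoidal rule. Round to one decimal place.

Trapezoidal AUC_0→8.5:
  [0→1]: (4.56+4.03)/2 × 1 = 4.295
  [1→5]: (4.03+2.45)/2 × 4 = 12.96
  [5→5.25]: (2.45+2.37)/2 × 0.25 = 0.6025
  [5.25→5.5]: (2.37+2.30)/2 × 0.25 = 0.58375
  [5.5→8.5]: (2.30+1.58)/2 × 3 = 5.82
  Sum = 24.26125 mcg/mL·hr

AUC = 24.3 mcg/mL·hr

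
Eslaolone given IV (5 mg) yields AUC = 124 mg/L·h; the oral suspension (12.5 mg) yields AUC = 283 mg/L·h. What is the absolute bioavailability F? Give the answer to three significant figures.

F = 0.913

F = (AUC_ev / D_ev) / (AUC_iv / D_iv)
  = (283/12.5) / (124/5)
  = 22.64 / 24.8 = 0.9129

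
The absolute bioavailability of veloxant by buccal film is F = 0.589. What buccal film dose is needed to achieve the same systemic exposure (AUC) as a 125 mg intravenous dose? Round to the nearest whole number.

D_buccal = 212 mg

For equal systemic exposure: F × D_ev = D_iv
D_ev = D_iv / F = 125 / 0.589 = 212.224 mg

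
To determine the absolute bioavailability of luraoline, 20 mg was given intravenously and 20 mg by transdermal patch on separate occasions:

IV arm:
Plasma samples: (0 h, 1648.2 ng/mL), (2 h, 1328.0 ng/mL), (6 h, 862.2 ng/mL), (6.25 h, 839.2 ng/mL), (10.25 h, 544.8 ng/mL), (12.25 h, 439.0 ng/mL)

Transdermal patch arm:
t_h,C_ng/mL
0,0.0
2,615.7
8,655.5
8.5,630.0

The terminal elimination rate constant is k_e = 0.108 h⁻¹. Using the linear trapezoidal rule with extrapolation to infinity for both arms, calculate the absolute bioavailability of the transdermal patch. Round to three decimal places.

Trapezoidal AUC_0→12.25 (IV):
  [0→2]: (1648.2+1328.0)/2 × 2 = 2976.2
  [2→6]: (1328.0+862.2)/2 × 4 = 4380.4
  [6→6.25]: (862.2+839.2)/2 × 0.25 = 212.675
  [6.25→10.25]: (839.2+544.8)/2 × 4 = 2768.0
  [10.25→12.25]: (544.8+439.0)/2 × 2 = 983.8
  Sum = 11321.075 ng/mL·h
IV tail: 439.0/0.108 = 4064.815; AUC_iv,0→∞ = 11321.075 + 4064.815 = 15385.89 ng/mL·h
Trapezoidal AUC_0→8.5 (transdermal patch):
  [0→2]: (0.0+615.7)/2 × 2 = 615.7
  [2→8]: (615.7+655.5)/2 × 6 = 3813.6
  [8→8.5]: (655.5+630.0)/2 × 0.5 = 321.375
  Sum = 4750.675 ng/mL·h
transdermal patch tail: 630.0/0.108 = 5833.333; AUC_ev,0→∞ = 4750.675 + 5833.333 = 10584.008 ng/mL·h
F = (AUC_ev/D_ev)/(AUC_iv/D_iv) = (10584.008/20)/(15385.89/20) = 529.2004/769.2945 = 0.6879

F = 0.688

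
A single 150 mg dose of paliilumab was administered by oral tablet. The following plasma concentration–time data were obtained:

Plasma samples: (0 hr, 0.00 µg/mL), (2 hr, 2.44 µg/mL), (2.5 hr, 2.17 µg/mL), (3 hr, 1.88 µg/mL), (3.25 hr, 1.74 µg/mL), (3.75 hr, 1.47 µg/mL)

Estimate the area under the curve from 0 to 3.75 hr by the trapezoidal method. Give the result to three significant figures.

Trapezoidal AUC_0→3.75:
  [0→2]: (0.00+2.44)/2 × 2 = 2.44
  [2→2.5]: (2.44+2.17)/2 × 0.5 = 1.1525
  [2.5→3]: (2.17+1.88)/2 × 0.5 = 1.0125
  [3→3.25]: (1.88+1.74)/2 × 0.25 = 0.4525
  [3.25→3.75]: (1.74+1.47)/2 × 0.5 = 0.8025
  Sum = 5.86 µg/mL·hr

AUC = 5.86 µg/mL·hr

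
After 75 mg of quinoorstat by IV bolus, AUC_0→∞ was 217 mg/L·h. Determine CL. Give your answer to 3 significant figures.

CL = Dose_iv / AUC_0→∞
   = 75 / 217 = 0.345622 L/h

CL = 0.346 L/h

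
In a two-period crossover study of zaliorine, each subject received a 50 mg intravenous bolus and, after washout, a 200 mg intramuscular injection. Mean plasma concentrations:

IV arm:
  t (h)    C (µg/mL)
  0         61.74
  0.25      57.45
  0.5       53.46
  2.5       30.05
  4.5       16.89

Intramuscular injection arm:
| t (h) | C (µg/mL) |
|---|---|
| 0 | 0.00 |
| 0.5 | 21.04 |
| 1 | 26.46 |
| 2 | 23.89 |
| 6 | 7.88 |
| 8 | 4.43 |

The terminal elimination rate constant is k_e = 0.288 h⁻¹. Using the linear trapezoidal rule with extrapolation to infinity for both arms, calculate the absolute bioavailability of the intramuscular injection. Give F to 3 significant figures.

F = 0.153

Trapezoidal AUC_0→4.5 (IV):
  [0→0.25]: (61.74+57.45)/2 × 0.25 = 14.89875
  [0.25→0.5]: (57.45+53.46)/2 × 0.25 = 13.86375
  [0.5→2.5]: (53.46+30.05)/2 × 2 = 83.51
  [2.5→4.5]: (30.05+16.89)/2 × 2 = 46.94
  Sum = 159.2125 µg/mL·h
IV tail: 16.89/0.288 = 58.646; AUC_iv,0→∞ = 159.2125 + 58.646 = 217.8585 µg/mL·h
Trapezoidal AUC_0→8 (intramuscular injection):
  [0→0.5]: (0.00+21.04)/2 × 0.5 = 5.26
  [0.5→1]: (21.04+26.46)/2 × 0.5 = 11.875
  [1→2]: (26.46+23.89)/2 × 1 = 25.175
  [2→6]: (23.89+7.88)/2 × 4 = 63.54
  [6→8]: (7.88+4.43)/2 × 2 = 12.31
  Sum = 118.16 µg/mL·h
intramuscular injection tail: 4.43/0.288 = 15.382; AUC_ev,0→∞ = 118.16 + 15.382 = 133.542 µg/mL·h
F = (AUC_ev/D_ev)/(AUC_iv/D_iv) = (133.542/200)/(217.8585/50) = 0.66771/4.35717 = 0.1532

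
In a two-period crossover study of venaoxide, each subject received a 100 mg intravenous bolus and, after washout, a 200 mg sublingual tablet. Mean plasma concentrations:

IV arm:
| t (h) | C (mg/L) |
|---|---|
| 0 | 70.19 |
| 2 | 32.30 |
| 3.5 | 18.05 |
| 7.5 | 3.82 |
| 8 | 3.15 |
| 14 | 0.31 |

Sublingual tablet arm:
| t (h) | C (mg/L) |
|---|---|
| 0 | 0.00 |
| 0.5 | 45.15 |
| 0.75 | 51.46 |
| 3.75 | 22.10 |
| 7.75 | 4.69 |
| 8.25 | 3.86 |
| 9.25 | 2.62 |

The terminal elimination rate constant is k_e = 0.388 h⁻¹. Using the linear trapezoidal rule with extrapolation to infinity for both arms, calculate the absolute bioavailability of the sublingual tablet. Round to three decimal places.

Trapezoidal AUC_0→14 (IV):
  [0→2]: (70.19+32.30)/2 × 2 = 102.49
  [2→3.5]: (32.30+18.05)/2 × 1.5 = 37.7625
  [3.5→7.5]: (18.05+3.82)/2 × 4 = 43.74
  [7.5→8]: (3.82+3.15)/2 × 0.5 = 1.7425
  [8→14]: (3.15+0.31)/2 × 6 = 10.38
  Sum = 196.115 mg/L·h
IV tail: 0.31/0.388 = 0.799; AUC_iv,0→∞ = 196.115 + 0.799 = 196.914 mg/L·h
Trapezoidal AUC_0→9.25 (sublingual tablet):
  [0→0.5]: (0.00+45.15)/2 × 0.5 = 11.2875
  [0.5→0.75]: (45.15+51.46)/2 × 0.25 = 12.07625
  [0.75→3.75]: (51.46+22.10)/2 × 3 = 110.34
  [3.75→7.75]: (22.10+4.69)/2 × 4 = 53.58
  [7.75→8.25]: (4.69+3.86)/2 × 0.5 = 2.1375
  [8.25→9.25]: (3.86+2.62)/2 × 1 = 3.24
  Sum = 192.66125 mg/L·h
sublingual tablet tail: 2.62/0.388 = 6.753; AUC_ev,0→∞ = 192.66125 + 6.753 = 199.41425 mg/L·h
F = (AUC_ev/D_ev)/(AUC_iv/D_iv) = (199.41425/200)/(196.914/100) = 0.99707125/1.96914 = 0.5063

F = 0.506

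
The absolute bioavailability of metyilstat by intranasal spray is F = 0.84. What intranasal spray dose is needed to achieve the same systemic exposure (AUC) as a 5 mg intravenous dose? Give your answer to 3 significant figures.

For equal systemic exposure: F × D_ev = D_iv
D_ev = D_iv / F = 5 / 0.84 = 5.95238 mg

D_intranasal = 5.95 mg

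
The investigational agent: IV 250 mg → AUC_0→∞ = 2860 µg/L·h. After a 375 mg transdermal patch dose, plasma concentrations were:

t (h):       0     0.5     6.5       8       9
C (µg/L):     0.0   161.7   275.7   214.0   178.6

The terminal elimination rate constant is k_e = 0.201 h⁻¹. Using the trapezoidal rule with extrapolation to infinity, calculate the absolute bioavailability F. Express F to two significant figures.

Trapezoidal AUC_0→9 (transdermal patch):
  [0→0.5]: (0.0+161.7)/2 × 0.5 = 40.425
  [0.5→6.5]: (161.7+275.7)/2 × 6 = 1312.2
  [6.5→8]: (275.7+214.0)/2 × 1.5 = 367.275
  [8→9]: (214.0+178.6)/2 × 1 = 196.3
  Sum = 1916.2 µg/L·h
Tail: C_last/k_e = 178.6/0.201 = 888.557
AUC_0→∞ (transdermal patch) = 1916.2 + 888.557 = 2804.757 µg/L·h
F = (AUC_ev/D_ev)/(AUC_iv/D_iv) = (2804.757/375)/(2860/250) = 7.479352/11.44 = 0.6538

F = 0.65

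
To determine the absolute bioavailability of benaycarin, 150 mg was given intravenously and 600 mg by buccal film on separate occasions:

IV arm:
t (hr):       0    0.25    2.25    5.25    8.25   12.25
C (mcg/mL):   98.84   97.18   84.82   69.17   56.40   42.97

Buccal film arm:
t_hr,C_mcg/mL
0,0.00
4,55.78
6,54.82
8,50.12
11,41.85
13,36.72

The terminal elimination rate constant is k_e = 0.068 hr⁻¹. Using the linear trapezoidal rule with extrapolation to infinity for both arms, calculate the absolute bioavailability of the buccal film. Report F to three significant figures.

F = 0.186

Trapezoidal AUC_0→12.25 (IV):
  [0→0.25]: (98.84+97.18)/2 × 0.25 = 24.5025
  [0.25→2.25]: (97.18+84.82)/2 × 2 = 182.0
  [2.25→5.25]: (84.82+69.17)/2 × 3 = 230.985
  [5.25→8.25]: (69.17+56.40)/2 × 3 = 188.355
  [8.25→12.25]: (56.40+42.97)/2 × 4 = 198.74
  Sum = 824.5825 mcg/mL·hr
IV tail: 42.97/0.068 = 631.912; AUC_iv,0→∞ = 824.5825 + 631.912 = 1456.4945 mcg/mL·hr
Trapezoidal AUC_0→13 (buccal film):
  [0→4]: (0.00+55.78)/2 × 4 = 111.56
  [4→6]: (55.78+54.82)/2 × 2 = 110.6
  [6→8]: (54.82+50.12)/2 × 2 = 104.94
  [8→11]: (50.12+41.85)/2 × 3 = 137.955
  [11→13]: (41.85+36.72)/2 × 2 = 78.57
  Sum = 543.625 mcg/mL·hr
buccal film tail: 36.72/0.068 = 540.000; AUC_ev,0→∞ = 543.625 + 540.000 = 1083.625 mcg/mL·hr
F = (AUC_ev/D_ev)/(AUC_iv/D_iv) = (1083.625/600)/(1456.4945/150) = 1.80604/9.70996 = 0.1860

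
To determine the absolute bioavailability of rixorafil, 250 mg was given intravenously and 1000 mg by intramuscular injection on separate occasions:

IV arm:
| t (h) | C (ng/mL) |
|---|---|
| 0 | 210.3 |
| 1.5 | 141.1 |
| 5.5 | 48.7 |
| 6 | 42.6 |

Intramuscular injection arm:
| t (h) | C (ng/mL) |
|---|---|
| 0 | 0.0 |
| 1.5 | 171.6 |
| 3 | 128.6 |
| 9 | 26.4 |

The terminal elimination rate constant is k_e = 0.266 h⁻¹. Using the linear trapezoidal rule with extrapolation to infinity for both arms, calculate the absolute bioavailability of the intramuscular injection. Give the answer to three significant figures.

F = 0.278

Trapezoidal AUC_0→6 (IV):
  [0→1.5]: (210.3+141.1)/2 × 1.5 = 263.55
  [1.5→5.5]: (141.1+48.7)/2 × 4 = 379.6
  [5.5→6]: (48.7+42.6)/2 × 0.5 = 22.825
  Sum = 665.975 ng/mL·h
IV tail: 42.6/0.266 = 160.150; AUC_iv,0→∞ = 665.975 + 160.150 = 826.125 ng/mL·h
Trapezoidal AUC_0→9 (intramuscular injection):
  [0→1.5]: (0.0+171.6)/2 × 1.5 = 128.7
  [1.5→3]: (171.6+128.6)/2 × 1.5 = 225.15
  [3→9]: (128.6+26.4)/2 × 6 = 465.0
  Sum = 818.85 ng/mL·h
intramuscular injection tail: 26.4/0.266 = 99.248; AUC_ev,0→∞ = 818.85 + 99.248 = 918.098 ng/mL·h
F = (AUC_ev/D_ev)/(AUC_iv/D_iv) = (918.098/1000)/(826.125/250) = 0.918098/3.3045 = 0.2778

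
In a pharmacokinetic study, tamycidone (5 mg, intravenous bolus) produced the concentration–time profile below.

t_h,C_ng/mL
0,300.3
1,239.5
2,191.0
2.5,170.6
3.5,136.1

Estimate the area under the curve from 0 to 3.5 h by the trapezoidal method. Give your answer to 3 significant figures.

AUC = 729 ng/mL·h

Trapezoidal AUC_0→3.5:
  [0→1]: (300.3+239.5)/2 × 1 = 269.9
  [1→2]: (239.5+191.0)/2 × 1 = 215.25
  [2→2.5]: (191.0+170.6)/2 × 0.5 = 90.4
  [2.5→3.5]: (170.6+136.1)/2 × 1 = 153.35
  Sum = 728.9 ng/mL·h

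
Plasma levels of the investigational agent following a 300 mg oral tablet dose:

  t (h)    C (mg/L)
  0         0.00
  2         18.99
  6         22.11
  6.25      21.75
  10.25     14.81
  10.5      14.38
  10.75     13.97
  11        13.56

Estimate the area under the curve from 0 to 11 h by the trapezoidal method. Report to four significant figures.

AUC = 190.4 mg/L·h

Trapezoidal AUC_0→11:
  [0→2]: (0.00+18.99)/2 × 2 = 18.99
  [2→6]: (18.99+22.11)/2 × 4 = 82.2
  [6→6.25]: (22.11+21.75)/2 × 0.25 = 5.4825
  [6.25→10.25]: (21.75+14.81)/2 × 4 = 73.12
  [10.25→10.5]: (14.81+14.38)/2 × 0.25 = 3.64875
  [10.5→10.75]: (14.38+13.97)/2 × 0.25 = 3.54375
  [10.75→11]: (13.97+13.56)/2 × 0.25 = 3.44125
  Sum = 190.42625 mg/L·h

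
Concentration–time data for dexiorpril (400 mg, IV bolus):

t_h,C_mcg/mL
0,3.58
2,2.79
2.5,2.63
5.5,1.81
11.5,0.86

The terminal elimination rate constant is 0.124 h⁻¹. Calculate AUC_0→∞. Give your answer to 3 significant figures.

AUC = 29.3 mcg/mL·h

Trapezoidal AUC_0→11.5:
  [0→2]: (3.58+2.79)/2 × 2 = 6.37
  [2→2.5]: (2.79+2.63)/2 × 0.5 = 1.355
  [2.5→5.5]: (2.63+1.81)/2 × 3 = 6.66
  [5.5→11.5]: (1.81+0.86)/2 × 6 = 8.01
  Sum = 22.395 mcg/mL·h
Extrapolated tail: C_last / k_e = 0.86 / 0.124 = 6.935
AUC_0→∞ = 22.395 + 6.935 = 29.33 mcg/mL·h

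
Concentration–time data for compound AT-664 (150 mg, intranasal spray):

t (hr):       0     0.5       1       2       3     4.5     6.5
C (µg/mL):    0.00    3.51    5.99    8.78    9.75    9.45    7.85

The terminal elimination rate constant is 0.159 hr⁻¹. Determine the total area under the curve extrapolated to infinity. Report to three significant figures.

Trapezoidal AUC_0→6.5:
  [0→0.5]: (0.00+3.51)/2 × 0.5 = 0.8775
  [0.5→1]: (3.51+5.99)/2 × 0.5 = 2.375
  [1→2]: (5.99+8.78)/2 × 1 = 7.385
  [2→3]: (8.78+9.75)/2 × 1 = 9.265
  [3→4.5]: (9.75+9.45)/2 × 1.5 = 14.4
  [4.5→6.5]: (9.45+7.85)/2 × 2 = 17.3
  Sum = 51.6025 µg/mL·hr
Extrapolated tail: C_last / k_e = 7.85 / 0.159 = 49.371
AUC_0→∞ = 51.6025 + 49.371 = 100.9735 µg/mL·hr

AUC = 101 µg/mL·hr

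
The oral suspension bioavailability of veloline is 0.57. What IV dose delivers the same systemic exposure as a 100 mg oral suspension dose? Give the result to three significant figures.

Systemic exposure from an extravascular dose = F × D_ev, so the equivalent IV dose is F × D_ev.
D_iv = F × D_ev = 0.57 × 100 = 57 mg

D_iv = 57.0 mg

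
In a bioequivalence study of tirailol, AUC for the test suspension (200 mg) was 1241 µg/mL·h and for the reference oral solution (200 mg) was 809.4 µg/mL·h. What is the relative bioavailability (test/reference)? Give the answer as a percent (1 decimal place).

F_rel = 153.3%

F_rel = (AUC_test/D_test) / (AUC_ref/D_ref)
      = (1241/200) / (809.4/200)
      = 6.205 / 4.047 = 1.5332 = 153.32%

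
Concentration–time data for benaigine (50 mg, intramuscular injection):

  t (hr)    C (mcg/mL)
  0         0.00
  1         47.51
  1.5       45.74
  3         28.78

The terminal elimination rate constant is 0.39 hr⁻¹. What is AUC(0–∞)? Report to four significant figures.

Trapezoidal AUC_0→3:
  [0→1]: (0.00+47.51)/2 × 1 = 23.755
  [1→1.5]: (47.51+45.74)/2 × 0.5 = 23.3125
  [1.5→3]: (45.74+28.78)/2 × 1.5 = 55.89
  Sum = 102.9575 mcg/mL·hr
Extrapolated tail: C_last / k_e = 28.78 / 0.39 = 73.795
AUC_0→∞ = 102.9575 + 73.795 = 176.7525 mcg/mL·hr

AUC = 176.8 mcg/mL·hr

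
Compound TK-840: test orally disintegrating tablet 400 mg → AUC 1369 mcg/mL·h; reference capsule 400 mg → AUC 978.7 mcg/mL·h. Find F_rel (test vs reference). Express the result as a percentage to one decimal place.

F_rel = (AUC_test/D_test) / (AUC_ref/D_ref)
      = (1369/400) / (978.7/400)
      = 3.4225 / 2.44675 = 1.3988 = 139.88%

F_rel = 139.9%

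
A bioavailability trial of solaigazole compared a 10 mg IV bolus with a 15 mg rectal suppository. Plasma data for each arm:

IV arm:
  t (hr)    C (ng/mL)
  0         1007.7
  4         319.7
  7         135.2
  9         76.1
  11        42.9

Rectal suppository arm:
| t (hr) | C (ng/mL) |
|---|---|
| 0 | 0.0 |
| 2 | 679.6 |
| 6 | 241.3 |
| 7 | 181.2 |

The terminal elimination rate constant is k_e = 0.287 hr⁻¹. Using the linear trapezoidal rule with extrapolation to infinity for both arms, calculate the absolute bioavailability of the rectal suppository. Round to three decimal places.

F = 0.588

Trapezoidal AUC_0→11 (IV):
  [0→4]: (1007.7+319.7)/2 × 4 = 2654.8
  [4→7]: (319.7+135.2)/2 × 3 = 682.35
  [7→9]: (135.2+76.1)/2 × 2 = 211.3
  [9→11]: (76.1+42.9)/2 × 2 = 119.0
  Sum = 3667.45 ng/mL·hr
IV tail: 42.9/0.287 = 149.477; AUC_iv,0→∞ = 3667.45 + 149.477 = 3816.927 ng/mL·hr
Trapezoidal AUC_0→7 (rectal suppository):
  [0→2]: (0.0+679.6)/2 × 2 = 679.6
  [2→6]: (679.6+241.3)/2 × 4 = 1841.8
  [6→7]: (241.3+181.2)/2 × 1 = 211.25
  Sum = 2732.65 ng/mL·hr
rectal suppository tail: 181.2/0.287 = 631.359; AUC_ev,0→∞ = 2732.65 + 631.359 = 3364.009 ng/mL·hr
F = (AUC_ev/D_ev)/(AUC_iv/D_iv) = (3364.009/15)/(3816.927/10) = 224.267/381.6927 = 0.5876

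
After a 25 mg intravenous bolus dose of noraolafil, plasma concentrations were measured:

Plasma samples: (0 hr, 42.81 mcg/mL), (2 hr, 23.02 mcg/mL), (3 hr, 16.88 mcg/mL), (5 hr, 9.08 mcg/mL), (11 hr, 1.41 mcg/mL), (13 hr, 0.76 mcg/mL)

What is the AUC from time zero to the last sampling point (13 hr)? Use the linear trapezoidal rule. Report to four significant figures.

AUC = 145.4 mcg/mL·hr

Trapezoidal AUC_0→13:
  [0→2]: (42.81+23.02)/2 × 2 = 65.83
  [2→3]: (23.02+16.88)/2 × 1 = 19.95
  [3→5]: (16.88+9.08)/2 × 2 = 25.96
  [5→11]: (9.08+1.41)/2 × 6 = 31.47
  [11→13]: (1.41+0.76)/2 × 2 = 2.17
  Sum = 145.38 mcg/mL·hr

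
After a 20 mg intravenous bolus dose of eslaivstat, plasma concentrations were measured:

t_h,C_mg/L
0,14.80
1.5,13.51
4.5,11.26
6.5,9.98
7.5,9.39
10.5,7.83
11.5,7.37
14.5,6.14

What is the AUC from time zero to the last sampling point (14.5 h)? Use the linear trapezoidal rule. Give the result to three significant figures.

AUC = 143 mg/L·h

Trapezoidal AUC_0→14.5:
  [0→1.5]: (14.80+13.51)/2 × 1.5 = 21.2325
  [1.5→4.5]: (13.51+11.26)/2 × 3 = 37.155
  [4.5→6.5]: (11.26+9.98)/2 × 2 = 21.24
  [6.5→7.5]: (9.98+9.39)/2 × 1 = 9.685
  [7.5→10.5]: (9.39+7.83)/2 × 3 = 25.83
  [10.5→11.5]: (7.83+7.37)/2 × 1 = 7.6
  [11.5→14.5]: (7.37+6.14)/2 × 3 = 20.265
  Sum = 143.0075 mg/L·h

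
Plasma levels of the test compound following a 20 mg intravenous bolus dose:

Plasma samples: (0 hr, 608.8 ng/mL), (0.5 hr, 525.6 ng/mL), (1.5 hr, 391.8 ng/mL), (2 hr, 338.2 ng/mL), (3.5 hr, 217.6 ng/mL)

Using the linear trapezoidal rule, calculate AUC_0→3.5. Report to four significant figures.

Trapezoidal AUC_0→3.5:
  [0→0.5]: (608.8+525.6)/2 × 0.5 = 283.6
  [0.5→1.5]: (525.6+391.8)/2 × 1 = 458.7
  [1.5→2]: (391.8+338.2)/2 × 0.5 = 182.5
  [2→3.5]: (338.2+217.6)/2 × 1.5 = 416.85
  Sum = 1341.65 ng/mL·hr

AUC = 1342 ng/mL·hr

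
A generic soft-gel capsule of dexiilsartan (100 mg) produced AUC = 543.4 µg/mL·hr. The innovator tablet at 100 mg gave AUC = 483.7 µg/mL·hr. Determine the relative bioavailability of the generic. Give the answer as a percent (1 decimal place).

F_rel = (AUC_test/D_test) / (AUC_ref/D_ref)
      = (543.4/100) / (483.7/100)
      = 5.434 / 4.837 = 1.1234 = 112.34%

F_rel = 112.3%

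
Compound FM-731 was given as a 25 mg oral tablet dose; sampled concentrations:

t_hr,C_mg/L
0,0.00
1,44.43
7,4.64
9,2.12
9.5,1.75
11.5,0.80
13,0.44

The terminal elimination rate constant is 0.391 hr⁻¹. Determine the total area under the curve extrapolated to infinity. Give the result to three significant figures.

AUC = 182 mg/L·hr

Trapezoidal AUC_0→13:
  [0→1]: (0.00+44.43)/2 × 1 = 22.215
  [1→7]: (44.43+4.64)/2 × 6 = 147.21
  [7→9]: (4.64+2.12)/2 × 2 = 6.76
  [9→9.5]: (2.12+1.75)/2 × 0.5 = 0.9675
  [9.5→11.5]: (1.75+0.80)/2 × 2 = 2.55
  [11.5→13]: (0.80+0.44)/2 × 1.5 = 0.93
  Sum = 180.6325 mg/L·hr
Extrapolated tail: C_last / k_e = 0.44 / 0.391 = 1.125
AUC_0→∞ = 180.6325 + 1.125 = 181.7575 mg/L·hr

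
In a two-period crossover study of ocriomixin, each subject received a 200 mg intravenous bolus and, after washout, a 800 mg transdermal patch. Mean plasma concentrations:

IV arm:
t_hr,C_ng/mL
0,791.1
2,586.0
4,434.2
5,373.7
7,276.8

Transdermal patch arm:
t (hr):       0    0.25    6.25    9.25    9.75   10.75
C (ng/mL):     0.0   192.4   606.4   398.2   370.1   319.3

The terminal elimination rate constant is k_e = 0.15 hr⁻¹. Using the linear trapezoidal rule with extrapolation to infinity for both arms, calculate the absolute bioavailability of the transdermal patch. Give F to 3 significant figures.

Trapezoidal AUC_0→7 (IV):
  [0→2]: (791.1+586.0)/2 × 2 = 1377.1
  [2→4]: (586.0+434.2)/2 × 2 = 1020.2
  [4→5]: (434.2+373.7)/2 × 1 = 403.95
  [5→7]: (373.7+276.8)/2 × 2 = 650.5
  Sum = 3451.75 ng/mL·hr
IV tail: 276.8/0.15 = 1845.333; AUC_iv,0→∞ = 3451.75 + 1845.333 = 5297.083 ng/mL·hr
Trapezoidal AUC_0→10.75 (transdermal patch):
  [0→0.25]: (0.0+192.4)/2 × 0.25 = 24.05
  [0.25→6.25]: (192.4+606.4)/2 × 6 = 2396.4
  [6.25→9.25]: (606.4+398.2)/2 × 3 = 1506.9
  [9.25→9.75]: (398.2+370.1)/2 × 0.5 = 192.075
  [9.75→10.75]: (370.1+319.3)/2 × 1 = 344.7
  Sum = 4464.125 ng/mL·hr
transdermal patch tail: 319.3/0.15 = 2128.667; AUC_ev,0→∞ = 4464.125 + 2128.667 = 6592.792 ng/mL·hr
F = (AUC_ev/D_ev)/(AUC_iv/D_iv) = (6592.792/800)/(5297.083/200) = 8.24099/26.485415 = 0.3112

F = 0.311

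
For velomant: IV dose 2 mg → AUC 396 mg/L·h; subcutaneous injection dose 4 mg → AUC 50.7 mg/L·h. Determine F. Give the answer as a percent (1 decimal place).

F = 6.4%

F = (AUC_ev / D_ev) / (AUC_iv / D_iv)
  = (50.7/4) / (396/2)
  = 12.675 / 198 = 0.0640
  = 6.40%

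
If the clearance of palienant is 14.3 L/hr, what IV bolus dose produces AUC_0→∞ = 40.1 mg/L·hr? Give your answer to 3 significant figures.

Dose = 573 mg

Dose_iv = CL × AUC_0→∞
     = 14.3 × 40.1 = 573.43 mg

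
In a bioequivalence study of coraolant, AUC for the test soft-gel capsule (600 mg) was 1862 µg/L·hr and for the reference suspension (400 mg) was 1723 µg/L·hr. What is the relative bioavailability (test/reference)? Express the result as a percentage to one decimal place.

F_rel = (AUC_test/D_test) / (AUC_ref/D_ref)
      = (1862/600) / (1723/400)
      = 3.10333 / 4.3075 = 0.7204 = 72.04%

F_rel = 72.0%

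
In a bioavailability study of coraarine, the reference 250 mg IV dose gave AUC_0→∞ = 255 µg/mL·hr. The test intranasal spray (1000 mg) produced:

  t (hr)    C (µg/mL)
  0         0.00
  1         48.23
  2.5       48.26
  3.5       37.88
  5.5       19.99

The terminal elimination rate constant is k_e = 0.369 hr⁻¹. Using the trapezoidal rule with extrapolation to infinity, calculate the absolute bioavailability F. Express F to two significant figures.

F = 0.25

Trapezoidal AUC_0→5.5 (intranasal spray):
  [0→1]: (0.00+48.23)/2 × 1 = 24.115
  [1→2.5]: (48.23+48.26)/2 × 1.5 = 72.3675
  [2.5→3.5]: (48.26+37.88)/2 × 1 = 43.07
  [3.5→5.5]: (37.88+19.99)/2 × 2 = 57.87
  Sum = 197.4225 µg/mL·hr
Tail: C_last/k_e = 19.99/0.369 = 54.173
AUC_0→∞ (intranasal spray) = 197.4225 + 54.173 = 251.5955 µg/mL·hr
F = (AUC_ev/D_ev)/(AUC_iv/D_iv) = (251.5955/1000)/(255/250) = 0.2515955/1.02 = 0.2467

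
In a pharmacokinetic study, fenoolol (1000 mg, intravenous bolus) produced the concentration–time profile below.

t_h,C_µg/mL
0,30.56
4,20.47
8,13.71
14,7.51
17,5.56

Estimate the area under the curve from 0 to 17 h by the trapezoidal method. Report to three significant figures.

AUC = 254 µg/mL·h

Trapezoidal AUC_0→17:
  [0→4]: (30.56+20.47)/2 × 4 = 102.06
  [4→8]: (20.47+13.71)/2 × 4 = 68.36
  [8→14]: (13.71+7.51)/2 × 6 = 63.66
  [14→17]: (7.51+5.56)/2 × 3 = 19.605
  Sum = 253.685 µg/mL·h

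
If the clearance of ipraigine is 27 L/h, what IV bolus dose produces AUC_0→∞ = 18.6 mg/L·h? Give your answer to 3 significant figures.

Dose = 502 mg

Dose_iv = CL × AUC_0→∞
     = 27 × 18.6 = 502.2 mg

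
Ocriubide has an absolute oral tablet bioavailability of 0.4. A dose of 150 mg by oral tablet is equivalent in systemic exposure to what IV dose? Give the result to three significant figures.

D_iv = 60.0 mg

Systemic exposure from an extravascular dose = F × D_ev, so the equivalent IV dose is F × D_ev.
D_iv = F × D_ev = 0.4 × 150 = 60 mg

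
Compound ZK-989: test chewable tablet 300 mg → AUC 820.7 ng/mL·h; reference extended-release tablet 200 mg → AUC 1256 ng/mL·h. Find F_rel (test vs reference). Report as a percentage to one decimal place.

F_rel = (AUC_test/D_test) / (AUC_ref/D_ref)
      = (820.7/300) / (1256/200)
      = 2.73567 / 6.28 = 0.4356 = 43.56%

F_rel = 43.6%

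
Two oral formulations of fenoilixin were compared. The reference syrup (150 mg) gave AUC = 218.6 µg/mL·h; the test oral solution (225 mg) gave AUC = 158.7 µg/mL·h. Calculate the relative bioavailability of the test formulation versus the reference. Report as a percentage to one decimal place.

F_rel = 48.4%

F_rel = (AUC_test/D_test) / (AUC_ref/D_ref)
      = (158.7/225) / (218.6/150)
      = 0.705333 / 1.45733 = 0.4840 = 48.40%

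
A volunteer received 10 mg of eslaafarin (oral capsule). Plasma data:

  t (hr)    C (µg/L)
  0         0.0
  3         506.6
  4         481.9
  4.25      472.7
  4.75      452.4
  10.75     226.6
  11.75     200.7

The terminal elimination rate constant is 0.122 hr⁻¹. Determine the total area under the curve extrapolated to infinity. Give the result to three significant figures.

AUC = 5500 µg/L·hr

Trapezoidal AUC_0→11.75:
  [0→3]: (0.0+506.6)/2 × 3 = 759.9
  [3→4]: (506.6+481.9)/2 × 1 = 494.25
  [4→4.25]: (481.9+472.7)/2 × 0.25 = 119.325
  [4.25→4.75]: (472.7+452.4)/2 × 0.5 = 231.275
  [4.75→10.75]: (452.4+226.6)/2 × 6 = 2037.0
  [10.75→11.75]: (226.6+200.7)/2 × 1 = 213.65
  Sum = 3855.4 µg/L·hr
Extrapolated tail: C_last / k_e = 200.7 / 0.122 = 1645.082
AUC_0→∞ = 3855.4 + 1645.082 = 5500.482 µg/L·hr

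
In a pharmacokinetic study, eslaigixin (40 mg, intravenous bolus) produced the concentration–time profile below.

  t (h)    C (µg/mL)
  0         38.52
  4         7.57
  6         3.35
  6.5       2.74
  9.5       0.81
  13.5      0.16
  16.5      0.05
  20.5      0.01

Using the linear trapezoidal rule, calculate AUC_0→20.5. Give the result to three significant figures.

Trapezoidal AUC_0→20.5:
  [0→4]: (38.52+7.57)/2 × 4 = 92.18
  [4→6]: (7.57+3.35)/2 × 2 = 10.92
  [6→6.5]: (3.35+2.74)/2 × 0.5 = 1.5225
  [6.5→9.5]: (2.74+0.81)/2 × 3 = 5.325
  [9.5→13.5]: (0.81+0.16)/2 × 4 = 1.94
  [13.5→16.5]: (0.16+0.05)/2 × 3 = 0.315
  [16.5→20.5]: (0.05+0.01)/2 × 4 = 0.12
  Sum = 112.3225 µg/mL·h

AUC = 112 µg/mL·h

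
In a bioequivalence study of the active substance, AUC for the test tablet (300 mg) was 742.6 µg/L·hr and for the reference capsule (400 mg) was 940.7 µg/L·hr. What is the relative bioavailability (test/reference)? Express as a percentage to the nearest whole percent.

F_rel = 105%

F_rel = (AUC_test/D_test) / (AUC_ref/D_ref)
      = (742.6/300) / (940.7/400)
      = 2.47533 / 2.35175 = 1.0525 = 105.25%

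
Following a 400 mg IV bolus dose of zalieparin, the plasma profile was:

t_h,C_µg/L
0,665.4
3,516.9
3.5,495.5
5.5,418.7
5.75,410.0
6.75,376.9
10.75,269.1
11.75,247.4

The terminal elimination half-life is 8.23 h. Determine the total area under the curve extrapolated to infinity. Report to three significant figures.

AUC = 7930 µg/L·h

Trapezoidal AUC_0→11.75:
  [0→3]: (665.4+516.9)/2 × 3 = 1773.45
  [3→3.5]: (516.9+495.5)/2 × 0.5 = 253.1
  [3.5→5.5]: (495.5+418.7)/2 × 2 = 914.2
  [5.5→5.75]: (418.7+410.0)/2 × 0.25 = 103.5875
  [5.75→6.75]: (410.0+376.9)/2 × 1 = 393.45
  [6.75→10.75]: (376.9+269.1)/2 × 4 = 1292.0
  [10.75→11.75]: (269.1+247.4)/2 × 1 = 258.25
  Sum = 4988.0375 µg/L·h
k_e = ln2 / t½ = 0.693147 / 8.23 = 0.0842 h^-1
Extrapolated tail: C_last / k_e = 247.4 / 0.0842 = 2938.242
AUC_0→∞ = 4988.0375 + 2938.242 = 7926.2795 µg/L·h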